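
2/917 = 2/917=0.00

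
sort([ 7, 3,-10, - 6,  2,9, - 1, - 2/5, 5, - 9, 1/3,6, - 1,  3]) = [ - 10, - 9, - 6, - 1, - 1,- 2/5, 1/3, 2, 3,3, 5,  6,  7,9 ] 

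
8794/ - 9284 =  -4397/4642 = - 0.95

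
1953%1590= 363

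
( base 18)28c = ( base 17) 2D5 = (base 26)14o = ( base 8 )1444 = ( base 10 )804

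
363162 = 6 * 60527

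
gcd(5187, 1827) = 21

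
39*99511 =3880929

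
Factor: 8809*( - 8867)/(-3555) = 78109403/3555 = 3^(-2)*5^( - 1)*23^1*79^( - 1)*383^1*8867^1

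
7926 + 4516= 12442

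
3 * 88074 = 264222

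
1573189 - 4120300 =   -  2547111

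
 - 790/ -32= 395/16 = 24.69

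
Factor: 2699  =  2699^1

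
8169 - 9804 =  - 1635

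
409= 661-252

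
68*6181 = 420308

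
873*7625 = 6656625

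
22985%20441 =2544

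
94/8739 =94/8739 = 0.01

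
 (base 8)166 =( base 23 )53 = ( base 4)1312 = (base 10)118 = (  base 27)4a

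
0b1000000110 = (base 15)248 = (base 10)518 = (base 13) 30b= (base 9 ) 635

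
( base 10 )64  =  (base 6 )144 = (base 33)1v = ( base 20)34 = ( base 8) 100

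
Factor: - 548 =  - 2^2*137^1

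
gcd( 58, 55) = 1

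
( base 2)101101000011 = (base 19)7ie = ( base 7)11256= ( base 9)3853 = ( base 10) 2883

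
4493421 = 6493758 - 2000337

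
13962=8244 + 5718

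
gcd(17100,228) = 228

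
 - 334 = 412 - 746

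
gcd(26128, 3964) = 4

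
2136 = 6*356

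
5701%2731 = 239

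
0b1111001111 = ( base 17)366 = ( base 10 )975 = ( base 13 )5A0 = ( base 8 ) 1717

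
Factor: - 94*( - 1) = 2^1*47^1 = 94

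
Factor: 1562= 2^1*11^1*71^1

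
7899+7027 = 14926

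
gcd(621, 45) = 9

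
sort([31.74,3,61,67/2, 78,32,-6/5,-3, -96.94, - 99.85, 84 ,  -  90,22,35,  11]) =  [ - 99.85, - 96.94,  -  90,  -  3, - 6/5,3,11, 22 , 31.74, 32,67/2,35,61, 78, 84] 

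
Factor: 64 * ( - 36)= - 2^8*3^2 = -2304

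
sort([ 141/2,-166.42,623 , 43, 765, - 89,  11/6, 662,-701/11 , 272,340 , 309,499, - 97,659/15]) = [ - 166.42 , - 97, -89,-701/11,  11/6, 43, 659/15,141/2 , 272, 309, 340, 499,  623, 662,765]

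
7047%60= 27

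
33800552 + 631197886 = 664998438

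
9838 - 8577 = 1261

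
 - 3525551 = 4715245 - 8240796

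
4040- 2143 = 1897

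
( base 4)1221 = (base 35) 30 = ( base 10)105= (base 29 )3I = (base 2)1101001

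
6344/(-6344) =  - 1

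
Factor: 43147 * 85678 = 3696748666 = 2^1*13^1 * 3319^1*42839^1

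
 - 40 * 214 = -8560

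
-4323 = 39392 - 43715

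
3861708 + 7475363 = 11337071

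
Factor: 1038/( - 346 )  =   - 3 = - 3^1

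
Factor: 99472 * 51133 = 2^4*6217^1*51133^1 = 5086301776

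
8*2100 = 16800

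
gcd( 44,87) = 1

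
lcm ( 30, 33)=330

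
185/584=185/584 =0.32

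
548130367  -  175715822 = 372414545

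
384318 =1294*297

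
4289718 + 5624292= 9914010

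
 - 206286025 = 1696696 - 207982721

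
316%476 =316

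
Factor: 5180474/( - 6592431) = - 2^1*3^( - 1)*13^1*23^1*41^(  -  1)*8663^1*53597^( - 1)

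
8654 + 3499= 12153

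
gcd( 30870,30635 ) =5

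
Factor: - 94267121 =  - 13^1*7251317^1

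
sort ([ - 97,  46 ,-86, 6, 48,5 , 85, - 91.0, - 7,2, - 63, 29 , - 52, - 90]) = [ - 97 , -91.0, - 90, - 86, - 63 , - 52 , - 7, 2, 5, 6, 29, 46, 48,  85 ] 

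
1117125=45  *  24825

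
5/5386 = 5/5386 = 0.00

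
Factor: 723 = 3^1 * 241^1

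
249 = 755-506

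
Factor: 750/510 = 5^2*17^ ( - 1) = 25/17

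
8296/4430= 1 + 1933/2215 = 1.87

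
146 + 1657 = 1803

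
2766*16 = 44256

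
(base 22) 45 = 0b1011101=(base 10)93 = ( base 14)69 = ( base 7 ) 162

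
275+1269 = 1544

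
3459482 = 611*5662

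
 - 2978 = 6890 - 9868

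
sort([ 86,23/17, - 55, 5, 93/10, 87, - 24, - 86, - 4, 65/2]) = [-86, - 55, - 24, - 4,23/17 , 5,93/10,65/2, 86 , 87 ] 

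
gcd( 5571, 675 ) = 9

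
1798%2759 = 1798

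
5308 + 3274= 8582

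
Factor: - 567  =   - 3^4 * 7^1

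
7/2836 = 7/2836= 0.00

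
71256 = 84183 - 12927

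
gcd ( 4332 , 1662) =6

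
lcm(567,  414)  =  26082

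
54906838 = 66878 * 821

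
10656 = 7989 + 2667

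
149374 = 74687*2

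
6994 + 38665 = 45659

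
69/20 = 69/20 = 3.45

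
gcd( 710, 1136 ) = 142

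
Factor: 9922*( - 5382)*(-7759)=414332182836 =2^2*3^2*11^2 *13^1 * 23^1 * 41^1*7759^1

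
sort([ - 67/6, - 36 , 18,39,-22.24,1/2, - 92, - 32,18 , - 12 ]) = [-92, - 36,-32 , - 22.24, -12, - 67/6,1/2,18,18,  39 ]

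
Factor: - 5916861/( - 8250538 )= 2^( -1 )*3^3*359^( - 1) *11491^(-1 )*219143^1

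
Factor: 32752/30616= 46/43 = 2^1*23^1*43^( - 1)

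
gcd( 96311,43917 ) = 1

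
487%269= 218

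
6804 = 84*81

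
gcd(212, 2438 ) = 106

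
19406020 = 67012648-47606628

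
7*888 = 6216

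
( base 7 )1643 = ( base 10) 668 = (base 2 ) 1010011100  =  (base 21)1AH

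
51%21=9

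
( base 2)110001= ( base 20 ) 29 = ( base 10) 49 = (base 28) 1l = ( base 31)1i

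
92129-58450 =33679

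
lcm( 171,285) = 855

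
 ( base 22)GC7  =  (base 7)32240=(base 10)8015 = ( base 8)17517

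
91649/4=91649/4 = 22912.25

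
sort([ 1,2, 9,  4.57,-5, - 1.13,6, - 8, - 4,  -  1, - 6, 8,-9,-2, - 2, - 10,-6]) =[ - 10,  -  9, - 8 ,-6,-6, - 5, - 4, - 2, - 2, - 1.13, - 1 , 1, 2, 4.57,6, 8,9]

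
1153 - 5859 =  - 4706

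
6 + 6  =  12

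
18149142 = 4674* 3883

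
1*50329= 50329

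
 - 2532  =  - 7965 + 5433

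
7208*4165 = 30021320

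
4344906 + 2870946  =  7215852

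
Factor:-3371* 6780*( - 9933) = 2^2*3^2*5^1*7^1*11^1* 43^1*113^1*3371^1=227022489540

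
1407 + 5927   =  7334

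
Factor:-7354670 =  -  2^1*5^1*735467^1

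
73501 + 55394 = 128895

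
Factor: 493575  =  3^1*5^2*6581^1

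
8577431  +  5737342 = 14314773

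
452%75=2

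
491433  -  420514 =70919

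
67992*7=475944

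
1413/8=1413/8=176.62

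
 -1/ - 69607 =1/69607 = 0.00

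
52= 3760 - 3708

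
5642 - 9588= - 3946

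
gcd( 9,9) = 9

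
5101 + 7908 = 13009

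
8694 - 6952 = 1742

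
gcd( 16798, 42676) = 454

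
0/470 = 0 = 0.00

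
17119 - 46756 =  - 29637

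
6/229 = 6/229 =0.03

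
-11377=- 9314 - 2063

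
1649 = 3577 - 1928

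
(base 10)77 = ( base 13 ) 5c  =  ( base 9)85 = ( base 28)2l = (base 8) 115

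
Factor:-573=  - 3^1*191^1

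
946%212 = 98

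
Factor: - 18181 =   -  18181^1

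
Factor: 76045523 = 76045523^1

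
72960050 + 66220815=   139180865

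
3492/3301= 3492/3301 = 1.06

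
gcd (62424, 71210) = 2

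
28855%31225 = 28855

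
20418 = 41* 498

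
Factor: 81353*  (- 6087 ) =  - 495195711= - 3^1*2029^1 * 81353^1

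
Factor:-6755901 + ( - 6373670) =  -7^1 * 13^1*223^1* 647^1 = - 13129571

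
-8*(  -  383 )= 3064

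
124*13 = 1612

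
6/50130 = 1/8355 = 0.00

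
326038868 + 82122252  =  408161120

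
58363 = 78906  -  20543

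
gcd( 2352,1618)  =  2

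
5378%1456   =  1010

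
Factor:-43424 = -2^5*  23^1*59^1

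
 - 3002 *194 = -582388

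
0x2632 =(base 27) db4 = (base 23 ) ib3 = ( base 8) 23062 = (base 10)9778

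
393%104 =81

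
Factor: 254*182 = 2^2*7^1*13^1*127^1=46228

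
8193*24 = 196632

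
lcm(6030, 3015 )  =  6030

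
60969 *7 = 426783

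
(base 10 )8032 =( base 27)b0d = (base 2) 1111101100000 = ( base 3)102000111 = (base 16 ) 1F60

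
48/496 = 3/31= 0.10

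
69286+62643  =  131929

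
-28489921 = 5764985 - 34254906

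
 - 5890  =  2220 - 8110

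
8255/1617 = 8255/1617 =5.11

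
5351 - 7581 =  - 2230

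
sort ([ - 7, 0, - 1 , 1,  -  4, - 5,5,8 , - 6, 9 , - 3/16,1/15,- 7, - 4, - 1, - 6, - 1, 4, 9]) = [ -7, - 7,-6, - 6 , - 5, - 4, - 4, - 1, -1, - 1, - 3/16, 0, 1/15, 1, 4,5, 8, 9 , 9 ]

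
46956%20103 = 6750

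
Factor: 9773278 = 2^1*4886639^1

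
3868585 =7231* 535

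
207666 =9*23074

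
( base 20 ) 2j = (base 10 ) 59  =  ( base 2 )111011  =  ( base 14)43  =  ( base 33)1q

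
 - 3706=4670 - 8376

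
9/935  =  9/935 = 0.01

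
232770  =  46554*5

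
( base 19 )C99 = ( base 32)4d0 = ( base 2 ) 1000110100000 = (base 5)121022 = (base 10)4512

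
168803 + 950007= 1118810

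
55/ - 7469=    - 5/679  =  - 0.01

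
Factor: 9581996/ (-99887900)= -2395499/24971975 = - 5^ ( - 2) * 7^ ( - 1)*142697^ ( - 1)*2395499^1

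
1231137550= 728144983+502992567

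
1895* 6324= 11983980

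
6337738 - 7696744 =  - 1359006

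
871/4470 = 871/4470 = 0.19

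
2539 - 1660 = 879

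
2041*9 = 18369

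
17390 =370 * 47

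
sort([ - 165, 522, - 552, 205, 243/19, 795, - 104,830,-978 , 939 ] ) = [ - 978, - 552,-165,- 104,243/19, 205, 522,795,  830 , 939]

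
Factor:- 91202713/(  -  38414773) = 7^1*31^1*157^1*2677^1* 38414773^( - 1 ) 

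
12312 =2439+9873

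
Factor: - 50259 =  - 3^1*11^1*1523^1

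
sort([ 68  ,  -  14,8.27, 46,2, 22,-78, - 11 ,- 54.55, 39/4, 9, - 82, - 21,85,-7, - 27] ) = [-82, - 78, - 54.55,  -  27, - 21, - 14, - 11, - 7, 2, 8.27, 9,39/4, 22, 46, 68 , 85 ]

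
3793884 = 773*4908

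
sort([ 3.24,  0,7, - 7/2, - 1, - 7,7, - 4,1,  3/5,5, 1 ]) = [ - 7, - 4, - 7/2,-1,0,3/5,1, 1,3.24, 5, 7,7] 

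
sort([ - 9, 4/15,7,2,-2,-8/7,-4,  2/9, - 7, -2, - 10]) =[-10, - 9,-7 , -4,- 2, - 2 , - 8/7, 2/9,4/15, 2, 7]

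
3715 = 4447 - 732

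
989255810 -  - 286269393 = 1275525203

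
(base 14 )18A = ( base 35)93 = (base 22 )ea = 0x13E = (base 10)318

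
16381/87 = 188+25/87 = 188.29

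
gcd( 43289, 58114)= 593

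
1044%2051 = 1044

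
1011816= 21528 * 47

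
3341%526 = 185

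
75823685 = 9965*7609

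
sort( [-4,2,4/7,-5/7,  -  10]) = [ - 10, - 4, - 5/7,4/7, 2] 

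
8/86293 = 8/86293 = 0.00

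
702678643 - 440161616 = 262517027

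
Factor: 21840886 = 2^1*17^2*  29^1 * 1303^1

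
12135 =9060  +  3075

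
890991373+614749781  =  1505741154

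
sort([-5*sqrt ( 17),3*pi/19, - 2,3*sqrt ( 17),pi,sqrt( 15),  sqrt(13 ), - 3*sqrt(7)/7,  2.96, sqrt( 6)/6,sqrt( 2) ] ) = [ - 5*sqrt( 17 ), - 2, - 3*sqrt ( 7 ) /7,sqrt(6)/6,3*pi/19, sqrt(2),2.96,pi,sqrt( 13 ) , sqrt( 15 ),3 * sqrt(17) ]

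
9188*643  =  5907884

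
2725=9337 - 6612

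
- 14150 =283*(  -  50) 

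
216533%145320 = 71213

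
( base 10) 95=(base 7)164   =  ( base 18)55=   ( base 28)3b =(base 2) 1011111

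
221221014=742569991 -521348977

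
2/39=2/39 = 0.05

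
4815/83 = 58 + 1/83= 58.01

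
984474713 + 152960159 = 1137434872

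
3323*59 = 196057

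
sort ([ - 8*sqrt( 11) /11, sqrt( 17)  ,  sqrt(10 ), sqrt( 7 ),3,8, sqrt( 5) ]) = [ - 8*sqrt( 11)/11, sqrt( 5),sqrt( 7),3, sqrt( 10),sqrt( 17 ), 8 ]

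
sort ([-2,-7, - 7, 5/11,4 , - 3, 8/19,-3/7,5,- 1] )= [ - 7,-7,  -  3, - 2, -1 , - 3/7,8/19,5/11, 4,5]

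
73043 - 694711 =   -  621668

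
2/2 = 1=1.00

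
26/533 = 2/41 = 0.05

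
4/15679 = 4/15679 = 0.00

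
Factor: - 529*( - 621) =3^3 * 23^3= 328509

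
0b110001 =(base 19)2B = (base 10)49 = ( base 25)1o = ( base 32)1H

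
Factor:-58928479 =- 58928479^1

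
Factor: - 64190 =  - 2^1*5^1*7^2*131^1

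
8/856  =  1/107= 0.01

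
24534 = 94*261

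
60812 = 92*661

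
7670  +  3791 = 11461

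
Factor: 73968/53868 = 92/67 = 2^2*23^1* 67^( - 1 )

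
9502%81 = 25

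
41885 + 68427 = 110312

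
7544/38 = 198 + 10/19 =198.53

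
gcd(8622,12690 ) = 18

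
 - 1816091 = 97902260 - 99718351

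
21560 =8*2695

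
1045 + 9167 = 10212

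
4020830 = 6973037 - 2952207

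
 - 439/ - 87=5 + 4/87 = 5.05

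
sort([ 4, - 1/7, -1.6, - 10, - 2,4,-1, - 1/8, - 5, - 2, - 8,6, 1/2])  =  [-10,-8 , - 5, - 2, - 2,  -  1.6, - 1,  -  1/7, - 1/8 , 1/2,4,4, 6]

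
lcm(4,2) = 4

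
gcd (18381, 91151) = 1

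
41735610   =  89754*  465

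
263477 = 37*7121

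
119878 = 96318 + 23560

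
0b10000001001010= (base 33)7jg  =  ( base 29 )9O1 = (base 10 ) 8266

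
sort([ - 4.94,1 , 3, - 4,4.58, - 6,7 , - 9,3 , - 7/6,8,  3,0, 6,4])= [ - 9 , - 6, - 4.94, - 4,-7/6,0, 1,3,3,3,4,4.58,6,7, 8]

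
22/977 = 22/977 = 0.02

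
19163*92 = 1762996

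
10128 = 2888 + 7240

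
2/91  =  2/91 = 0.02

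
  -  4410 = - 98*45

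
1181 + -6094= - 4913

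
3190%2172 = 1018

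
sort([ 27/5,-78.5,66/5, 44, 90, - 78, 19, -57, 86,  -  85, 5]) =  [ - 85, - 78.5, - 78, - 57, 5, 27/5, 66/5, 19 , 44,  86, 90]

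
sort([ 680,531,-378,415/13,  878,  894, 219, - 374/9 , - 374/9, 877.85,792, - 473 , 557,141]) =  [-473, - 378, - 374/9, - 374/9, 415/13,141, 219,531,557,680, 792,877.85, 878,894]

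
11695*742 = 8677690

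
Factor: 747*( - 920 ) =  - 2^3 * 3^2 *5^1*23^1*83^1 = - 687240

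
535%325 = 210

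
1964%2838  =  1964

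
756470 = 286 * 2645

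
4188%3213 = 975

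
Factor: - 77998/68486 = - 38999/34243 =- 11^( - 2) * 59^1*283^( - 1) * 661^1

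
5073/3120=1691/1040 =1.63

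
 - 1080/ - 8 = 135/1 = 135.00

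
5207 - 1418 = 3789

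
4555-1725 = 2830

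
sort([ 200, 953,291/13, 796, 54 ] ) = [ 291/13, 54,200, 796,953 ] 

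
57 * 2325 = 132525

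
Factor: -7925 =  - 5^2*317^1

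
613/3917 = 613/3917 = 0.16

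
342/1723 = 342/1723 = 0.20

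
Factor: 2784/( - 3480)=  - 4/5= - 2^2*5^( - 1) 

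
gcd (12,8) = 4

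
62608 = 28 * 2236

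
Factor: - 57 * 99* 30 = -2^1 * 3^4*5^1 *11^1*19^1 = - 169290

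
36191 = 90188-53997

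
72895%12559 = 10100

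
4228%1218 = 574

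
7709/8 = 963 + 5/8 =963.62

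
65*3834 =249210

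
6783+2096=8879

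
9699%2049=1503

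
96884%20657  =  14256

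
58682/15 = 58682/15 = 3912.13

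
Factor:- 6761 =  - 6761^1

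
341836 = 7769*44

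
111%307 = 111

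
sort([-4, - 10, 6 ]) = [ - 10, - 4, 6] 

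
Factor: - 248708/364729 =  - 2^2*97^1*569^(- 1) = - 388/569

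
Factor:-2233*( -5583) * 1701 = 3^6*7^2*11^1*29^1*1861^1 = 21206093139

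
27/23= 27/23 = 1.17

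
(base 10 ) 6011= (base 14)2295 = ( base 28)7IJ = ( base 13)2975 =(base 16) 177b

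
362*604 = 218648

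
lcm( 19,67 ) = 1273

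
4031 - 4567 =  - 536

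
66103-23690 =42413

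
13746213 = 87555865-73809652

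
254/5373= 254/5373 = 0.05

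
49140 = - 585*( - 84)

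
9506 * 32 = 304192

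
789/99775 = 789/99775 = 0.01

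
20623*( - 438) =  - 9032874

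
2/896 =1/448 = 0.00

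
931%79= 62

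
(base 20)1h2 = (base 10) 742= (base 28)qe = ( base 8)1346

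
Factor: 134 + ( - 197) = - 63 =-3^2 *7^1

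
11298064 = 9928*1138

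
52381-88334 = -35953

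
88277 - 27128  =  61149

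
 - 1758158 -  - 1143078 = -615080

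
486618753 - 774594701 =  - 287975948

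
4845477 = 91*53247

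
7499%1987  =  1538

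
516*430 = 221880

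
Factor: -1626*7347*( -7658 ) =2^2*3^2*7^1*31^1* 79^1 * 271^1*547^1 = 91484168076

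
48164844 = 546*88214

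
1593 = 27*59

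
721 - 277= 444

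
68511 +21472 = 89983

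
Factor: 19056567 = 3^1*29^1*219041^1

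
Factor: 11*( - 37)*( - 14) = 2^1*7^1*11^1*37^1 = 5698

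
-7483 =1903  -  9386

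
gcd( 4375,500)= 125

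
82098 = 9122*9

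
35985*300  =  10795500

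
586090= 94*6235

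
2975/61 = 48+ 47/61 = 48.77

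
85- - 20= 105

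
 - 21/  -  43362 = 7/14454 = 0.00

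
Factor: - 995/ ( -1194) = 5/6= 2^( - 1)*3^(-1)*5^1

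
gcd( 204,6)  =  6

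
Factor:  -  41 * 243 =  - 9963 = - 3^5 * 41^1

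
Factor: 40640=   2^6*5^1*127^1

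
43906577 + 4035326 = 47941903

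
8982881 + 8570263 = 17553144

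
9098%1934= 1362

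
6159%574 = 419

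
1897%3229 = 1897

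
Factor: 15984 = 2^4* 3^3*37^1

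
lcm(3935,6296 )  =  31480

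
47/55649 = 47/55649=0.00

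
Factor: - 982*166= - 163012 = - 2^2*83^1*491^1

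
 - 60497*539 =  - 32607883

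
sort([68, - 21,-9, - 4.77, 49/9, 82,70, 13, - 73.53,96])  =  [ - 73.53,-21, - 9 , - 4.77, 49/9 , 13,68,70, 82, 96]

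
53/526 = 53/526 = 0.10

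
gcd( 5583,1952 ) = 1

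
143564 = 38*3778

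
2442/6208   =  1221/3104= 0.39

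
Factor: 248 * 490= 121520 = 2^4 * 5^1 * 7^2*31^1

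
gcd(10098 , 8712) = 198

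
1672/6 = 836/3 = 278.67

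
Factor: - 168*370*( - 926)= 57560160 = 2^5*3^1*5^1*7^1*37^1*463^1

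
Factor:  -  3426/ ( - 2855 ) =6/5 = 2^1 * 3^1*5^ ( - 1) 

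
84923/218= 84923/218 = 389.56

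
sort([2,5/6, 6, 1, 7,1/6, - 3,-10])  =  [ -10,-3, 1/6, 5/6 , 1, 2, 6,7]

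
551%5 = 1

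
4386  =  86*51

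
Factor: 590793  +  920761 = 2^1*11^1*127^1*541^1 = 1511554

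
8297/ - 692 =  - 8297/692 = -11.99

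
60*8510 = 510600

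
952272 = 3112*306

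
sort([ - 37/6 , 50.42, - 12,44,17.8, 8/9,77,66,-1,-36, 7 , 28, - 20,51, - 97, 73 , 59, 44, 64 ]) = [-97,-36,-20,  -  12,- 37/6, - 1,  8/9,7, 17.8,  28,44,44, 50.42,  51, 59,64, 66, 73,77]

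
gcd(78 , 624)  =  78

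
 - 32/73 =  - 1  +  41/73 = - 0.44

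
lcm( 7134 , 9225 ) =535050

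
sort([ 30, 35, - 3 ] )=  [-3,30,  35]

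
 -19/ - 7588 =19/7588 = 0.00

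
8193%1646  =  1609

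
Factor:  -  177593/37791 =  - 3^(-2) * 17^( - 1 )*719^1 = -719/153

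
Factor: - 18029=-11^2*149^1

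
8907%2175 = 207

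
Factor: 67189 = 67189^1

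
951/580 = 951/580 = 1.64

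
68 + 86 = 154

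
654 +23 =677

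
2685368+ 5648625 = 8333993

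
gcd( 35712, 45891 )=9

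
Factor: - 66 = -2^1 * 3^1*11^1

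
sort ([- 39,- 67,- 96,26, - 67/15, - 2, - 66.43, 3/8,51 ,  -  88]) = [ - 96, - 88, - 67, -66.43,  -  39, - 67/15,-2, 3/8,26,  51]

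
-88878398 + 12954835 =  - 75923563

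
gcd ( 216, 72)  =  72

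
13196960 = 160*82481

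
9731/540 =18  +  11/540  =  18.02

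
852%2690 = 852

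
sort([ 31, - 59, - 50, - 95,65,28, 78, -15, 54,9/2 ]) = [ - 95, - 59, - 50, - 15, 9/2,28,31,54, 65,78]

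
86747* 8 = 693976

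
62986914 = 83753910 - 20766996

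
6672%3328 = 16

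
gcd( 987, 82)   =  1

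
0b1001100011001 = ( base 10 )4889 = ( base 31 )52m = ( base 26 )761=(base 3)20201002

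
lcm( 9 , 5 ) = 45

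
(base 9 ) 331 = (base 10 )271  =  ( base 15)131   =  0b100001111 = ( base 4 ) 10033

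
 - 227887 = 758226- 986113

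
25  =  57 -32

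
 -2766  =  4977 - 7743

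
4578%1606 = 1366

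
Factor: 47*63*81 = 239841=3^6*7^1 * 47^1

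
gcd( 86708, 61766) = 2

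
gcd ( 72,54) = 18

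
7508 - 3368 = 4140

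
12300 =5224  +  7076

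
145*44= 6380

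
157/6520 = 157/6520 = 0.02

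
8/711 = 8/711 = 0.01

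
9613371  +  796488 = 10409859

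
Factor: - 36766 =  - 2^1*31^1*593^1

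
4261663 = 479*8897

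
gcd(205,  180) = 5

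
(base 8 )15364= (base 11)5203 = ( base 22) E5E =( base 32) 6NK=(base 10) 6900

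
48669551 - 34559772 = 14109779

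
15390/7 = 2198  +  4/7 = 2198.57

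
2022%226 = 214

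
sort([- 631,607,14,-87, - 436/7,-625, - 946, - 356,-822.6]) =[- 946,-822.6, - 631, -625,-356 ,-87,-436/7, 14, 607]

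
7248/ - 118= - 62 + 34/59  =  - 61.42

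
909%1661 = 909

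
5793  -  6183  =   - 390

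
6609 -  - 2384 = 8993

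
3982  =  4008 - 26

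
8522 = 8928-406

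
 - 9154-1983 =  - 11137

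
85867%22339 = 18850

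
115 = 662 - 547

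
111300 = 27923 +83377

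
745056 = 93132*8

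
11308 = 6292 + 5016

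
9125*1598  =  14581750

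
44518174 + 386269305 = 430787479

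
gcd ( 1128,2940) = 12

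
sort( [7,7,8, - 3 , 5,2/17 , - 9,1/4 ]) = [ - 9, - 3,2/17,1/4 , 5,7,7,8] 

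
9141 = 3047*3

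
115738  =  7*16534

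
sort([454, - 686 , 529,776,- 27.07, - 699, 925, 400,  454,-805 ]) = [-805, - 699 ,- 686, - 27.07, 400 , 454,454,529,776, 925]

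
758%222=92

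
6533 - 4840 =1693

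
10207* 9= 91863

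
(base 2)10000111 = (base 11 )113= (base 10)135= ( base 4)2013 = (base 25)5a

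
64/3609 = 64/3609 = 0.02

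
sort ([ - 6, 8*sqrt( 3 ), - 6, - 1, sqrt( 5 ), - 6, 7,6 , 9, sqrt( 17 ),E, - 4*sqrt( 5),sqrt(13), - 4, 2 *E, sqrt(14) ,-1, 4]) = [ - 4 * sqrt(5), - 6,-6, - 6, - 4, - 1 ,-1, sqrt( 5 ), E,  sqrt( 13), sqrt( 14),4,sqrt( 17), 2  *  E, 6,  7,9,8 * sqrt(3)]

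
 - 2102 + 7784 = 5682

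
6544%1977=613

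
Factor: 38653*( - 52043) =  - 2011618079=- 71^1*733^1*38653^1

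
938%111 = 50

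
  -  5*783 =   -  3915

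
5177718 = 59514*87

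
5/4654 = 5/4654 = 0.00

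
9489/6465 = 1 + 1008/2155 = 1.47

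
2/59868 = 1/29934 =0.00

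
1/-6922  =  -1/6922 = - 0.00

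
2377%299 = 284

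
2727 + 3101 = 5828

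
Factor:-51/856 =-2^( - 3 )*3^1 * 17^1*107^( - 1)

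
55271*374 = 20671354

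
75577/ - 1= - 75577/1  =  - 75577.00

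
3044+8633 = 11677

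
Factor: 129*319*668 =2^2 *3^1*11^1*29^1*43^1*167^1 = 27488868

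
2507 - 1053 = 1454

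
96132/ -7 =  - 13734+6/7  =  - 13733.14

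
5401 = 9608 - 4207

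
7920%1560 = 120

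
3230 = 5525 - 2295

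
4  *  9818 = 39272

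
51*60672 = 3094272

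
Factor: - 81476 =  - 2^2*20369^1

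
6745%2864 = 1017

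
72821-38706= 34115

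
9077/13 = 698 + 3/13 = 698.23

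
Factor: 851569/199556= 2^(-2)*7^(-1) *7127^( - 1)*851569^1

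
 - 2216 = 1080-3296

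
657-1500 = -843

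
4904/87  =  4904/87=   56.37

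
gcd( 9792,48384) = 576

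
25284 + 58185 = 83469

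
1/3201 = 1/3201 = 0.00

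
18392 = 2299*8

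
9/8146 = 9/8146 = 0.00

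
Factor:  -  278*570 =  - 2^2*3^1*5^1  *19^1*139^1 =- 158460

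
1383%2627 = 1383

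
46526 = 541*86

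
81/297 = 3/11 = 0.27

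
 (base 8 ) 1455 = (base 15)393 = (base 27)133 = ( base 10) 813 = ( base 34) NV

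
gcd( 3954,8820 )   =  6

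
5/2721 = 5/2721  =  0.00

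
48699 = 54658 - 5959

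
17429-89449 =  - 72020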